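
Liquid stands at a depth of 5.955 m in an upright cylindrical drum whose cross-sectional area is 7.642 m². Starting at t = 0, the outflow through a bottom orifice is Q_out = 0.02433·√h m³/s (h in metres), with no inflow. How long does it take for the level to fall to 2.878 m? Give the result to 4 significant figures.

467.3 s

With no inflow, A dh/dt = −0.02433 √h.
Separate and integrate: 2(√h − √h₀) = −(0.02433/A) t.
t = 2A(√h₀ − √h)/0.02433 = 2·7.642·(√5.955 − √2.878)/0.02433
  = 15.2840 × (2.44029 − 1.69647) / 0.02433 = 467.264 s.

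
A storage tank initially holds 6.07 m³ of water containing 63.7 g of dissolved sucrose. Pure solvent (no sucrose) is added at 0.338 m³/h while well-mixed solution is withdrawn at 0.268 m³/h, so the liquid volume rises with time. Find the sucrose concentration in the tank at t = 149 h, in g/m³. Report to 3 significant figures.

Total volume: dV/dt = Q_in − Q_out = 0.070000 m³/h, so V(t) = 6.07 + 0.070000 t and V(149) = 16.500 m³.
No sucrose enters, so dm/dt = −Q_out · (m/V).
dm/m = −Q_out dt/(V₀ + 0.070000 t); integrating gives ln(m/m₀) = −(Q_out/(Q_in−Q_out)) ln(V/V₀).
m = m₀ (V₀/V)^(Q_out/(Q_in−Q_out)) = 63.7 × (6.07/16.500)^(3.8286) = 1.3849 g.
C = m/V = 1.3849/16.500 = 0.083932 g/m³.

0.0839 g/m³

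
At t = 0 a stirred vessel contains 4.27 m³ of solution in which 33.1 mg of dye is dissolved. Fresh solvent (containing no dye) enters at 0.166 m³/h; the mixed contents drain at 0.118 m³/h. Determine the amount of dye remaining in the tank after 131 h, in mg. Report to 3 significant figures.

Let m(t) be the amount of dye. Volume: V(t) = V₀ + (Q_in − Q_out) t = 4.27 + 0.048000 t; V(131) = 10.558 m³.
No dye enters, so dm/dt = −Q_out · (m/V).
dm/m = −Q_out dt/(V₀ + 0.048000 t); integrating gives ln(m/m₀) = −(Q_out/(Q_in−Q_out)) ln(V/V₀).
m = m₀ (V₀/V)^(Q_out/(Q_in−Q_out)) = 33.1 × (4.27/10.558)^(2.4583) = 3.5754 mg.

3.58 mg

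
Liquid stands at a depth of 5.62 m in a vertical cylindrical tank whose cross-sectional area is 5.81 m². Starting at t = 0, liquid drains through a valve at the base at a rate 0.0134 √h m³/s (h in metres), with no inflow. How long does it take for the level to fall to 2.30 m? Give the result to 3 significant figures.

741 s

With no inflow, A dh/dt = −0.0134 √h.
∫ h^(−1/2) dh = −(0.0134/A) ∫ dt, giving 2√h = 2√h₀ − (0.0134/A) t.
t = 2A(√h₀ − √h)/0.0134 = 2·5.81·(√5.62 − √2.30)/0.0134
  = 11.620 × (2.3707 − 1.5166) / 0.0134 = 740.63 s.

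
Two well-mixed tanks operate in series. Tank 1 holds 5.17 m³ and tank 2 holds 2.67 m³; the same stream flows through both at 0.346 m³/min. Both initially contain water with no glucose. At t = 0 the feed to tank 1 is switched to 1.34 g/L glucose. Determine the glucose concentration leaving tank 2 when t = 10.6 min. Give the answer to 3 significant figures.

Time constants: τᵢ = Vᵢ/Q for each well-mixed tank.
τ₁ = 5.17/0.346 = 14.942 min; τ₂ = 2.67/0.346 = 7.7168 min.
Solving the cascade with C₁(0)=C₂(0)=0 gives C₂(t) = C_in[1 − (τ₁ e^(−t/τ₁) − τ₂ e^(−t/τ₂))/(τ₁ − τ₂)].
At t = 10.6: e^(−t/τ₁) = 0.49194, e^(−t/τ₂) = 0.25319.
C₂ = 1.34·[1 − (14.942·0.49194 − 7.7168·0.25319)/(7.2254)] = 1.34·0.25307 = 0.33912 g/L.

0.339 g/L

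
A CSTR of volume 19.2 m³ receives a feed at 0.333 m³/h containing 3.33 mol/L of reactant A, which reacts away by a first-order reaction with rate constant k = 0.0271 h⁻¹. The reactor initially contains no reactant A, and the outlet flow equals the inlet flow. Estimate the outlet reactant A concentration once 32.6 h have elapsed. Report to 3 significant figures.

Accumulation = in − out − consumed: V dC/dt = Q C_in − Q C − k V C.
dC/dt = (Q/V) C_in − (Q/V + k) C; effective rate a = Q/V + k = 0.017344 + 0.0271 = 0.044444 h⁻¹.
C_ss = Q C_in/(Q + kV) = 1.2995 mol/L; C(t) = C_ss + (C₀ − C_ss) e^(−a t).
C(32.6) = 1.2995 + (-1.2995)·e^(−0.044444·32.6) = 1.2995 + (-1.2995)·0.23484 = 0.99433 mol/L.

0.994 mol/L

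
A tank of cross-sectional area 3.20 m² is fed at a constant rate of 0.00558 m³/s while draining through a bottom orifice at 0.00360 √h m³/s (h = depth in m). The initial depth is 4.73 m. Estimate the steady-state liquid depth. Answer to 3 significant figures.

A dh/dt = Q_in − 0.00360 √h. Steady state requires inflow = outflow:
Q_in = 0.00360 √h_ss ⇒ √h_ss = 0.00558/0.00360 = 1.5500.
h_ss = 1.5500² = 2.4025 m. (Since h₀ = 4.73 m > h_ss, the level will fall toward this value.)

2.40 m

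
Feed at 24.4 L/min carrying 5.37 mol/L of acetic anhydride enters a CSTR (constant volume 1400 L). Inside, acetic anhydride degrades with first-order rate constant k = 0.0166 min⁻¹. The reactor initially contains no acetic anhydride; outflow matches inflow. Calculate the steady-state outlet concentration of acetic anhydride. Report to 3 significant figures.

Accumulation = in − out − consumed: V dC/dt = Q C_in − Q C − k V C.
At steady state: 0 = Q C_in − (Q + kV) C_ss, so C_ss = Q C_in/(Q + kV).
C_ss = 24.4·5.37/(24.4 + 0.0166·1400) = 131.03/47.640 = 2.7504 mol/L.

2.75 mol/L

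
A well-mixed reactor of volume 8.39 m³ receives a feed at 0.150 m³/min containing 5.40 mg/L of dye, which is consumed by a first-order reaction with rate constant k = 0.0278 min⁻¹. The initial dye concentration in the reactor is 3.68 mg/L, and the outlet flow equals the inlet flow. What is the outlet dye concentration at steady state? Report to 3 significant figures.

Species balance: V dC/dt = Q C_in − Q C − k V C.
At steady state: 0 = Q C_in − (Q + kV) C_ss, so C_ss = Q C_in/(Q + kV).
C_ss = 0.150·5.40/(0.150 + 0.0278·8.39) = 0.81000/0.38324 = 2.1135 mg/L.

2.11 mg/L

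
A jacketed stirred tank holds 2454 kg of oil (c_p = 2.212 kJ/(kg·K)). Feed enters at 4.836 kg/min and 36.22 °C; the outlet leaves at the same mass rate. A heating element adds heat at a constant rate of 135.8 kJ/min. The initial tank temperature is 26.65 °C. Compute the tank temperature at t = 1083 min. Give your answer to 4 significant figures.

46.28 °C

M c_p dT/dt = ṁ c_p (T_in − T) + Q̇.
Rearrange: dT/dt = (T_ss − T)/τ with τ = M/ṁ = 507.444 min and T_ss = T_in + Q̇/(ṁ c_p) = 48.9149 °C.
This is linear first-order; T(t) = T_ss + (T₀ − T_ss) e^(−t/τ).
T(1083) = 48.9149 + (-22.2649)·e^(−1083/507.444) = 48.9149 + (-22.2649)·0.118336 = 46.2801 °C.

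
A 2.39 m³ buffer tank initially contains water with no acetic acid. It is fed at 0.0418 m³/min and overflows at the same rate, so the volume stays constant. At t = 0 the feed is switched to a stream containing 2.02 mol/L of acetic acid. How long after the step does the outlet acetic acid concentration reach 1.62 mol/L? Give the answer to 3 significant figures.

Accumulation = in − out for the solute gives V dC/dt = Q(C_in − C), so τ = V/Q = 57.177 min.
C(t) = C_in + (C₀ − C_in) e^(−t/τ). Set C = 1.62 and solve for t:
e^(−t/τ) = (C − C_in)/(C₀ − C_in) = (1.62 − 2.02)/(0 − 2.02) = 0.19802
t = −τ ln(…) = 57.177 × 1.6194 = 92.592 min.

92.6 min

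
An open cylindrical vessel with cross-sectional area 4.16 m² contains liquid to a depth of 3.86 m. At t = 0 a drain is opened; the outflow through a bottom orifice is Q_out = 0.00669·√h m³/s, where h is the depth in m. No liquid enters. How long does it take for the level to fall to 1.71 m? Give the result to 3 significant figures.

A dh/dt = −Q_out = −0.00669 √h.
This is separable: 2 d(√h)/dt = −0.00669/A, so √h = √h₀ − (0.00669/(2A)) t.
t = 2A(√h₀ − √h)/0.00669 = 2·4.16·(√3.86 − √1.71)/0.00669
  = 8.3200 × (1.9647 − 1.3077) / 0.00669 = 817.10 s.

817 s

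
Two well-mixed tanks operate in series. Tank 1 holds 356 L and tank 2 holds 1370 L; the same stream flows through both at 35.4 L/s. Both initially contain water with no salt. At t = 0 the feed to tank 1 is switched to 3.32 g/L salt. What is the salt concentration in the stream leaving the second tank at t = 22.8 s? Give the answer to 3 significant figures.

Species balance on tank i: dCᵢ/dt = (Cᵢ₋₁ − Cᵢ)/τᵢ with τᵢ = Vᵢ/Q.
τ₁ = 356/35.4 = 10.056 s; τ₂ = 1370/35.4 = 38.701 s.
Tank 1: C₁ = C_in(1 − e^(−t/τ₁)). Tank 2 (τ₁ ≠ τ₂): C₂ = C_in[1 − (τ₁ e^(−t/τ₁) − τ₂ e^(−t/τ₂))/(τ₁ − τ₂)].
At t = 22.8: e^(−t/τ₁) = 0.10360, e^(−t/τ₂) = 0.55480.
C₂ = 3.32·[1 − (10.056·0.10360 − 38.701·0.55480)/(-28.644)] = 3.32·0.28678 = 0.95213 g/L.

0.952 g/L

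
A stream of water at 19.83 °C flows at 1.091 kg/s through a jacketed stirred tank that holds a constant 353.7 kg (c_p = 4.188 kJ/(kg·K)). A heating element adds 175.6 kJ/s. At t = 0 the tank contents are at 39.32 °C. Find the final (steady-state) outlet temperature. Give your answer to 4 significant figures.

M c_p dT/dt = ṁ c_p (T_in − T) + Q̇.
At steady state dT/dt = 0 ⇒ T_ss = T_in + Q̇/(ṁ c_p) = 19.83 + 175.6/(1.091·4.188) = 58.2620 °C.

58.26 °C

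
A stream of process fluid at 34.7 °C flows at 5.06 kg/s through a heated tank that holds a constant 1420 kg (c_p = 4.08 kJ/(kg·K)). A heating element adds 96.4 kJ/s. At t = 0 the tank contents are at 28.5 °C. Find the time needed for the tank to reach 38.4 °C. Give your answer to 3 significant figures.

678 s

Energy balance: M c_p dT/dt = ṁ c_p (T_in − T) + 96.4.
τ = M/ṁ = 280.63 s; T_ss = T_in + Q̇/(ṁ c_p) = 39.369 °C.
T(t) = T_ss + (T₀ − T_ss) e^(−t/τ). Set T = 38.4:
e^(−t/τ) = (38.4 − 39.369)/(28.5 − 39.369) = 0.089191
t = −280.63 · ln(0.089191) = 678.28 s.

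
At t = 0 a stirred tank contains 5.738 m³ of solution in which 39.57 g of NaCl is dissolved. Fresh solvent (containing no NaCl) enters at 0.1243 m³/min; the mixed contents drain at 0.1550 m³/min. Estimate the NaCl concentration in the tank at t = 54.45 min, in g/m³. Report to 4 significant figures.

Total volume: dV/dt = Q_in − Q_out = -0.0307000 m³/min, so V(t) = 5.738 − 0.0307000 t and V(54.45) = 4.06639 m³.
Solute balance: dm/dt = 0 − Q_out C = −Q_out m/V(t).
Separate: dm/m = −Q_out dt/V(t) ⇒ ln(m/m₀) = −(Q_out/(Q_in−Q_out)) ln(V/V₀).
m = m₀ (V₀/V)^(Q_out/(Q_in−Q_out)) = 39.57 × (5.738/4.06639)^(-5.04886) = 6.95503 g.
C = m/V = 6.95503/4.06639 = 1.71037 g/m³.

1.710 g/m³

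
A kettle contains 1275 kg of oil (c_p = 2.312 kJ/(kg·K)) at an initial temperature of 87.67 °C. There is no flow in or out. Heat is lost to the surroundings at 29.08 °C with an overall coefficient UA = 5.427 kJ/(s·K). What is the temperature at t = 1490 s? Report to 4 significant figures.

32.85 °C

Unsteady energy balance on the tank contents: M c_p dT/dt = −UA(T − T_amb).
dT/dt = (T_ss − T)/τ with T_ss = T_amb = 29.0800 °C, τ = M c_p/UA = 1275·2.312/5.427 = 543.173 s.
T approaches T_ss exponentially: T(t) = T_ss + (T₀ − T_ss) e^(−t/τ).
T(1490) = 29.0800 + (58.5900)·0.0643679 = 32.8513 °C.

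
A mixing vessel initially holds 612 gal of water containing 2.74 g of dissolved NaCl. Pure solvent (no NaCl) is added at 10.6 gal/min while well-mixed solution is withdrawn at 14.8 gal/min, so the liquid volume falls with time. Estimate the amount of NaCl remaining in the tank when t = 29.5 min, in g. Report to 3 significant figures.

1.23 g

Let m(t) be the amount of NaCl. Volume: V(t) = V₀ + (Q_in − Q_out) t = 612 − 4.2000 t; V(29.5) = 488.10 gal.
Solute balance: dm/dt = 0 − Q_out C = −Q_out m/V(t).
Separate: dm/m = −Q_out dt/V(t) ⇒ ln(m/m₀) = −(Q_out/(Q_in−Q_out)) ln(V/V₀).
m = m₀ (V₀/V)^(Q_out/(Q_in−Q_out)) = 2.74 × (612/488.10)^(-3.5238) = 1.2347 g.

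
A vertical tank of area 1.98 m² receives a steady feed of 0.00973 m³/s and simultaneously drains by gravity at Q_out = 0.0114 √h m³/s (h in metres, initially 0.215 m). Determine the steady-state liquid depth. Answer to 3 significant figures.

0.728 m

A dh/dt = Q_in − 0.0114 √h. Steady state requires inflow = outflow:
Q_in = 0.0114 √h_ss ⇒ √h_ss = 0.00973/0.0114 = 0.85351.
h_ss = 0.85351² = 0.72848 m. (Since h₀ = 0.215 m < h_ss, the level will rise toward this value.)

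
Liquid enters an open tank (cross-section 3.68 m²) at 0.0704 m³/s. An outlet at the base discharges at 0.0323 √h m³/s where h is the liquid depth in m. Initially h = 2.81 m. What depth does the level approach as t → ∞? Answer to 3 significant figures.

A dh/dt = Q_in − 0.0323 √h. Steady state requires inflow = outflow:
Q_in = 0.0323 √h_ss ⇒ √h_ss = 0.0704/0.0323 = 2.1796.
h_ss = 2.1796² = 4.7505 m. (Since h₀ = 2.81 m < h_ss, the level will rise toward this value.)

4.75 m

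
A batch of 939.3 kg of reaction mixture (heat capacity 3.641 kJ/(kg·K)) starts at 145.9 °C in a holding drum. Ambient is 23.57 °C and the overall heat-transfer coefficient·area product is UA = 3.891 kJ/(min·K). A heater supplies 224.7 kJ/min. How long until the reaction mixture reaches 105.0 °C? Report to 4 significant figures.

Lumped-capacitance energy balance: M c_p dT/dt = UA(T_amb − T) + Q̇.
τ = M c_p/UA = 878.949 min; T_ss = T_amb + Q̇/UA = 23.57 + 224.7/3.891 = 81.3187 °C.
T(t) = T_ss + (T₀ − T_ss)e^(−t/τ); set T = 105.0:
t = −τ ln[(T − T_ss)/(T₀ − T_ss)] = −878.949 · ln(0.366690) = 881.795 min.

881.8 min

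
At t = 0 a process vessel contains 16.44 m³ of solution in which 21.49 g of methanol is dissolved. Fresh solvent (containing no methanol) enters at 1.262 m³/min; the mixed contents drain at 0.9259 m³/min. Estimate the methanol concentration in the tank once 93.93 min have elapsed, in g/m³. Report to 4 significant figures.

0.02337 g/m³

Let m(t) be the amount of methanol. Volume: V(t) = V₀ + (Q_in − Q_out) t = 16.44 + 0.336100 t; V(93.93) = 48.0099 m³.
Solute balance: dm/dt = 0 − Q_out C = −Q_out m/V(t).
Separate: dm/m = −Q_out dt/V(t) ⇒ ln(m/m₀) = −(Q_out/(Q_in−Q_out)) ln(V/V₀).
m = m₀ (V₀/V)^(Q_out/(Q_in−Q_out)) = 21.49 × (16.44/48.0099)^(2.75483) = 1.12217 g.
C = m/V = 1.12217/48.0099 = 0.0233736 g/m³.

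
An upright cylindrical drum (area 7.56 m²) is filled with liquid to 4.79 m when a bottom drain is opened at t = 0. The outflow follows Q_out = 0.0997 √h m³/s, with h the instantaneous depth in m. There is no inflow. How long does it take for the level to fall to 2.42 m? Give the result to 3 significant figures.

96.0 s

A dh/dt = −Q_out = −0.0997 √h.
∫ h^(−1/2) dh = −(0.0997/A) ∫ dt, giving 2√h = 2√h₀ − (0.0997/A) t.
t = 2A(√h₀ − √h)/0.0997 = 2·7.56·(√4.79 − √2.42)/0.0997
  = 15.120 × (2.1886 − 1.5556) / 0.0997 = 95.993 s.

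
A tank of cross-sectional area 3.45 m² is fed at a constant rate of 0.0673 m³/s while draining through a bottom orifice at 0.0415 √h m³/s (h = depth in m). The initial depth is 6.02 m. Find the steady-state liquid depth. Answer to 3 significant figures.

Level balance: A dh/dt = 0.0673 − 0.0415 √h. Setting dh/dt = 0:
Q_in = 0.0415 √h_ss ⇒ √h_ss = 0.0673/0.0415 = 1.6217.
h_ss = 1.6217² = 2.6299 m. (Since h₀ = 6.02 m > h_ss, the level will fall toward this value.)

2.63 m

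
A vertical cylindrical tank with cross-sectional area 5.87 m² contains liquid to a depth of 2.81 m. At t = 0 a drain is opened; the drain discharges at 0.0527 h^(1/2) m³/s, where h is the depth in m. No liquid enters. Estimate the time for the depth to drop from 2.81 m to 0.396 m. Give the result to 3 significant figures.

233 s

A dh/dt = −Q_out = −0.0527 √h.
Separate and integrate: 2(√h − √h₀) = −(0.0527/A) t.
t = 2A(√h₀ − √h)/0.0527 = 2·5.87·(√2.81 − √0.396)/0.0527
  = 11.740 × (1.6763 − 0.62929) / 0.0527 = 233.25 s.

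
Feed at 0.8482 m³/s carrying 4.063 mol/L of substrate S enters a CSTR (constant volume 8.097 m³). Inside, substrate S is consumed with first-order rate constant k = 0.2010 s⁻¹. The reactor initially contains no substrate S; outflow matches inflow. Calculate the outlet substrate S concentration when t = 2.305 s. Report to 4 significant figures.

0.7041 mol/L

Accumulation = in − out − consumed: V dC/dt = Q C_in − Q C − k V C.
This is linear with rate a = Q/V + k = 0.305755 s⁻¹.
C_ss = Q C_in/(Q + kV) = 1.39203 mol/L; C(t) = C_ss + (C₀ − C_ss) e^(−a t).
C(2.305) = 1.39203 + (-1.39203)·e^(−0.305755·2.305) = 1.39203 + (-1.39203)·0.494225 = 0.704053 mol/L.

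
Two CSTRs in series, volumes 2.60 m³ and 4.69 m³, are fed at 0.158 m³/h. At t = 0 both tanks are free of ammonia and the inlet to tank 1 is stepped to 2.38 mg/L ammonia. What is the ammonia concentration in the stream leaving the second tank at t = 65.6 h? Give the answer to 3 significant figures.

1.85 mg/L

Species balance on tank i: dCᵢ/dt = (Cᵢ₋₁ − Cᵢ)/τᵢ with τᵢ = Vᵢ/Q.
τ₁ = 2.60/0.158 = 16.456 h; τ₂ = 4.69/0.158 = 29.684 h.
Tank 1: C₁ = C_in(1 − e^(−t/τ₁)). Tank 2 (τ₁ ≠ τ₂): C₂ = C_in[1 − (τ₁ e^(−t/τ₁) − τ₂ e^(−t/τ₂))/(τ₁ − τ₂)].
At t = 65.6: e^(−t/τ₁) = 0.018565, e^(−t/τ₂) = 0.10970.
C₂ = 2.38·[1 − (16.456·0.018565 − 29.684·0.10970)/(-13.228)] = 2.38·0.77692 = 1.8491 mg/L.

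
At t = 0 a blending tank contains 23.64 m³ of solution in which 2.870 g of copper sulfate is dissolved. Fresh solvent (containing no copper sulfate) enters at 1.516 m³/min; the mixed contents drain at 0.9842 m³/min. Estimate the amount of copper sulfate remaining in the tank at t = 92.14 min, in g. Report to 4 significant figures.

Let m(t) be the amount of copper sulfate. Volume: V(t) = V₀ + (Q_in − Q_out) t = 23.64 + 0.531800 t; V(92.14) = 72.6401 m³.
Species balance (pure solvent in): dm/dt = −Q_out · m/V(t).
dm/m = −Q_out dt/(V₀ + 0.531800 t); integrating gives ln(m/m₀) = −(Q_out/(Q_in−Q_out)) ln(V/V₀).
m = m₀ (V₀/V)^(Q_out/(Q_in−Q_out)) = 2.870 × (23.64/72.6401)^(1.85070) = 0.359430 g.

0.3594 g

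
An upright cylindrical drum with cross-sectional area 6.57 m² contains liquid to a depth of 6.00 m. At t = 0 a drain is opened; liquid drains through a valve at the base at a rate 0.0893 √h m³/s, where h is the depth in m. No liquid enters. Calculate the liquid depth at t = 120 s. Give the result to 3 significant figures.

With no inflow, A dh/dt = −0.0893 √h.
∫ h^(−1/2) dh = −(0.0893/A) ∫ dt, giving 2√h = 2√h₀ − (0.0893/A) t.
√h = √6.00 − 0.0893·120/(2·6.57) = 2.4495 − 0.81553 = 1.6340.
h = 1.6340² = 2.6698 m.

2.67 m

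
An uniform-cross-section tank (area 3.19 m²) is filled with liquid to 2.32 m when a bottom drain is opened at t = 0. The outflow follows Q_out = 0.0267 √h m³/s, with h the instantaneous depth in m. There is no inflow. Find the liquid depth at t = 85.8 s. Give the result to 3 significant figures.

1.36 m

A dh/dt = −Q_out = −0.0267 √h.
Separate and integrate: 2(√h − √h₀) = −(0.0267/A) t.
√h = √2.32 − 0.0267·85.8/(2·3.19) = 1.5232 − 0.35907 = 1.1641.
h = 1.1641² = 1.3551 m.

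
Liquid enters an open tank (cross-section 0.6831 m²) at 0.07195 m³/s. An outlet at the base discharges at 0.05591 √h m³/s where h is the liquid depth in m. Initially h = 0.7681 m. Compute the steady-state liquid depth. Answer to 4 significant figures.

A dh/dt = Q_in − 0.05591 √h. Steady state requires inflow = outflow:
Q_in = 0.05591 √h_ss ⇒ √h_ss = 0.07195/0.05591 = 1.28689.
h_ss = 1.28689² = 1.65608 m. (Since h₀ = 0.7681 m < h_ss, the level will rise toward this value.)

1.656 m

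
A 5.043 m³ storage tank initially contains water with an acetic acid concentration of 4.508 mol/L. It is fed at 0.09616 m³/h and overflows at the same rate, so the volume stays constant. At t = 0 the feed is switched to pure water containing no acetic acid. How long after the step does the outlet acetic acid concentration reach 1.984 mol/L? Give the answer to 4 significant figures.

43.04 h

Species balance: V dC/dt = Q(C_in − C) ⇒ τ = V/Q = 52.4438 h.
C(t) = C_in + (C₀ − C_in) e^(−t/τ). Set C = 1.984 and solve for t:
e^(−t/τ) = (C − C_in)/(C₀ − C_in) = (1.984 − 0)/(4.508 − 0) = 0.440106
t = −τ ln(…) = 52.4438 × 0.820739 = 43.0427 h.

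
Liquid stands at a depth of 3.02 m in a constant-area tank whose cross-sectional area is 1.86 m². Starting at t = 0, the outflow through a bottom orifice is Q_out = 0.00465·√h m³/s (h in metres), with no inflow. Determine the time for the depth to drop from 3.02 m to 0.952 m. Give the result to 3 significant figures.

Accumulation of liquid (constant cross-section A): A dh/dt = −0.00465 √h.
∫ h^(−1/2) dh = −(0.00465/A) ∫ dt, giving 2√h = 2√h₀ − (0.00465/A) t.
t = 2A(√h₀ − √h)/0.00465 = 2·1.86·(√3.02 − √0.952)/0.00465
  = 3.7200 × (1.7378 − 0.97570) / 0.00465 = 609.69 s.

610 s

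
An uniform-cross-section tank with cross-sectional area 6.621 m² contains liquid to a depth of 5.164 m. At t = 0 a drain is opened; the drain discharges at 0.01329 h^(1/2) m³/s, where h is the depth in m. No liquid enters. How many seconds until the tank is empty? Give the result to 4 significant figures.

Unsteady balance on liquid volume: A dh/dt = −0.01329 √h.
Separate and integrate: 2(√h − √h₀) = −(0.01329/A) t.
Set h = 0: 2√h₀ = (0.01329/A) t_empty ⇒ t_empty = 2A√h₀/0.01329.
t_empty = 2·6.621·√5.164/0.01329 = 13.2420·2.27244/0.01329 = 2264.24 s.

2264 s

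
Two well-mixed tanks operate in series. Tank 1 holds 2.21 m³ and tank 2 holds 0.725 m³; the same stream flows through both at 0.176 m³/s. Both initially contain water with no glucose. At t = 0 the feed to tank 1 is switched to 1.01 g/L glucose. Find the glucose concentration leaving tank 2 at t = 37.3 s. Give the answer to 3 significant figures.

0.933 g/L

Species balance on tank i: dCᵢ/dt = (Cᵢ₋₁ − Cᵢ)/τᵢ with τᵢ = Vᵢ/Q.
τ₁ = 2.21/0.176 = 12.557 s; τ₂ = 0.725/0.176 = 4.1193 s.
Tank 1: C₁ = C_in(1 − e^(−t/τ₁)). Tank 2 (τ₁ ≠ τ₂): C₂ = C_in[1 − (τ₁ e^(−t/τ₁) − τ₂ e^(−t/τ₂))/(τ₁ − τ₂)].
At t = 37.3: e^(−t/τ₁) = 0.051278, e^(−t/τ₂) = 0.00011682.
C₂ = 1.01·[1 − (12.557·0.051278 − 4.1193·0.00011682)/(8.4375)] = 1.01·0.92374 = 0.93298 g/L.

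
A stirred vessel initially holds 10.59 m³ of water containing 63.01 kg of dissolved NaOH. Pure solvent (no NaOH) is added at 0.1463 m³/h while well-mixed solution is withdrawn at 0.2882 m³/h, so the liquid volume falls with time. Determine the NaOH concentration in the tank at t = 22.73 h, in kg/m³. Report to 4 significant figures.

4.091 kg/m³

Let m(t) be the amount of NaOH. Volume: V(t) = V₀ + (Q_in − Q_out) t = 10.59 − 0.141900 t; V(22.73) = 7.36461 m³.
Solute balance: dm/dt = 0 − Q_out C = −Q_out m/V(t).
dm/m = −Q_out dt/(V₀ − 0.141900 t); integrating gives ln(m/m₀) = −(Q_out/(Q_in−Q_out)) ln(V/V₀).
m = m₀ (V₀/V)^(Q_out/(Q_in−Q_out)) = 63.01 × (10.59/7.36461)^(-2.03101) = 30.1319 kg.
C = m/V = 30.1319/7.36461 = 4.09144 kg/m³.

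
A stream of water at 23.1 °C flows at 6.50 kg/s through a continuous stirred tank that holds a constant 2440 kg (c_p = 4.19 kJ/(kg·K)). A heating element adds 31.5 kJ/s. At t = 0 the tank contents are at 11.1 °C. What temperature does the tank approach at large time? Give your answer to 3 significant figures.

M c_p dT/dt = ṁ c_p (T_in − T) + Q̇.
At steady state dT/dt = 0 ⇒ T_ss = T_in + Q̇/(ṁ c_p) = 23.1 + 31.5/(6.50·4.19) = 24.257 °C.

24.3 °C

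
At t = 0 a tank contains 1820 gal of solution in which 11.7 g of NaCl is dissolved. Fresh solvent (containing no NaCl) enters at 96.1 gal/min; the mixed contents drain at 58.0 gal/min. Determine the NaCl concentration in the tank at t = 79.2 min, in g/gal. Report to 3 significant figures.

Let m(t) be the amount of NaCl. Volume: V(t) = V₀ + (Q_in − Q_out) t = 1820 + 38.100 t; V(79.2) = 4837.5 gal.
Species balance (pure solvent in): dm/dt = −Q_out · m/V(t).
dm/m = −Q_out dt/(V₀ + 38.100 t); integrating gives ln(m/m₀) = −(Q_out/(Q_in−Q_out)) ln(V/V₀).
m = m₀ (V₀/V)^(Q_out/(Q_in−Q_out)) = 11.7 × (1820/4837.5)^(1.5223) = 2.6417 g.
C = m/V = 2.6417/4837.5 = 0.00054609 g/gal.

0.000546 g/gal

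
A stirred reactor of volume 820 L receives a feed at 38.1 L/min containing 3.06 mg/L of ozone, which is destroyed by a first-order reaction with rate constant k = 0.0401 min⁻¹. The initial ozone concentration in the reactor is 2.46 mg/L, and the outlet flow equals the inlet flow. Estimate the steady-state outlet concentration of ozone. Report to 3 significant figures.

Species balance: V dC/dt = Q C_in − Q C − k V C.
Steady state (dC/dt = 0): C_ss = Q C_in/(Q + kV) = C_in/(1 + kV/Q).
C_ss = 38.1·3.06/(38.1 + 0.0401·820) = 116.59/70.982 = 1.6425 mg/L.

1.64 mg/L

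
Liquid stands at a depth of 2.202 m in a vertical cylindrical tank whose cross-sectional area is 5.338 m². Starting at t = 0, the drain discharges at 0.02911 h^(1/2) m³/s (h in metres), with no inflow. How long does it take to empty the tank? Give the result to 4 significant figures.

A dh/dt = −Q_out = −0.02911 √h.
∫ h^(−1/2) dh = −(0.02911/A) ∫ dt, giving 2√h = 2√h₀ − (0.02911/A) t.
Set h = 0: 2√h₀ = (0.02911/A) t_empty ⇒ t_empty = 2A√h₀/0.02911.
t_empty = 2·5.338·√2.202/0.02911 = 10.6760·1.48391/0.02911 = 544.221 s.

544.2 s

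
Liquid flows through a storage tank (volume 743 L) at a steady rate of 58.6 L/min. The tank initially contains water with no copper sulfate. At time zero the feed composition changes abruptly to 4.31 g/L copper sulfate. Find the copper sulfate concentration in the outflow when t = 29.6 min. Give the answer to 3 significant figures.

3.89 g/L

Accumulation = in − out for the solute gives V dC/dt = Q(C_in − C).
Time constant τ = V/Q = 743/58.6 = 12.679 min.
Solution: C(t) = C_in + (C₀ − C_in) e^(−t/τ).
C(29.6) = 4.31 + (0 − 4.31)·e^(−29.6/12.679) = 4.31 + (-4.3100)·0.096855 = 3.8926 g/L.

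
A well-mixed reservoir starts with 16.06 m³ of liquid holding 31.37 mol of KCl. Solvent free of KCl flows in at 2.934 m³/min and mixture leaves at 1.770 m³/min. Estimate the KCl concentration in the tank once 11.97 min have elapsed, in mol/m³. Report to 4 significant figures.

0.4046 mol/m³

Total volume: dV/dt = Q_in − Q_out = 1.16400 m³/min, so V(t) = 16.06 + 1.16400 t and V(11.97) = 29.9931 m³.
Solute balance: dm/dt = 0 − Q_out C = −Q_out m/V(t).
Separate: dm/m = −Q_out dt/V(t) ⇒ ln(m/m₀) = −(Q_out/(Q_in−Q_out)) ln(V/V₀).
m = m₀ (V₀/V)^(Q_out/(Q_in−Q_out)) = 31.37 × (16.06/29.9931)^(1.52062) = 12.1341 mol.
C = m/V = 12.1341/29.9931 = 0.404564 mol/m³.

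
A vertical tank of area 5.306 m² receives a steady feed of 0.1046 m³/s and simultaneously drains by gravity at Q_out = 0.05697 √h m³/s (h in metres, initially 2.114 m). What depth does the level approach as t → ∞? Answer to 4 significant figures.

3.371 m

Level balance: A dh/dt = 0.1046 − 0.05697 √h. Setting dh/dt = 0:
Q_in = 0.05697 √h_ss ⇒ √h_ss = 0.1046/0.05697 = 1.83605.
h_ss = 1.83605² = 3.37109 m. (Since h₀ = 2.114 m < h_ss, the level will rise toward this value.)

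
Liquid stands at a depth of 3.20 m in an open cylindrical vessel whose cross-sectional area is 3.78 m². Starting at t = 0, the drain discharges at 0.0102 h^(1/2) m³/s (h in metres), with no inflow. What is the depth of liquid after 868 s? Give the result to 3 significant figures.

0.382 m

With no inflow, A dh/dt = −0.0102 √h.
Separate and integrate: 2(√h − √h₀) = −(0.0102/A) t.
√h = √3.20 − 0.0102·868/(2·3.78) = 1.7889 − 1.1711 = 0.61774.
h = 0.61774² = 0.38161 m.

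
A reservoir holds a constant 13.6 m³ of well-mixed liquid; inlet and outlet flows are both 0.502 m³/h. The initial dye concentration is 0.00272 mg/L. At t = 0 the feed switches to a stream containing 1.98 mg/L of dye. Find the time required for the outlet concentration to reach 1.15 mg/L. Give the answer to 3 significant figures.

Unsteady species balance (constant V, well mixed): V dC/dt = Q(C_in − C), so τ = V/Q = 27.092 h.
C(t) = C_in + (C₀ − C_in) e^(−t/τ). Set C = 1.15 and solve for t:
e^(−t/τ) = (C − C_in)/(C₀ − C_in) = (1.15 − 1.98)/(0.00272 − 1.98) = 0.41977
t = −τ ln(…) = 27.092 × 0.86805 = 23.517 h.

23.5 h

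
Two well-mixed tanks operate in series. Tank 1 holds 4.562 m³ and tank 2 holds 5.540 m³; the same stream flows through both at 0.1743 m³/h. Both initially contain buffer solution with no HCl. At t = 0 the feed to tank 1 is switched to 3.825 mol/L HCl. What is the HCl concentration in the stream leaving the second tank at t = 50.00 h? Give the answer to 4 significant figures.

Species balance on tank i: dCᵢ/dt = (Cᵢ₋₁ − Cᵢ)/τᵢ with τᵢ = Vᵢ/Q.
τ₁ = 4.562/0.1743 = 26.1733 h; τ₂ = 5.540/0.1743 = 31.7843 h.
Solving the cascade with C₁(0)=C₂(0)=0 gives C₂(t) = C_in[1 − (τ₁ e^(−t/τ₁) − τ₂ e^(−t/τ₂))/(τ₁ − τ₂)].
At t = 50.00: e^(−t/τ₁) = 0.148029, e^(−t/τ₂) = 0.207400.
C₂ = 3.825·[1 − (26.1733·0.148029 − 31.7843·0.207400)/(-5.61102)] = 3.825·0.515656 = 1.97238 mol/L.

1.972 mol/L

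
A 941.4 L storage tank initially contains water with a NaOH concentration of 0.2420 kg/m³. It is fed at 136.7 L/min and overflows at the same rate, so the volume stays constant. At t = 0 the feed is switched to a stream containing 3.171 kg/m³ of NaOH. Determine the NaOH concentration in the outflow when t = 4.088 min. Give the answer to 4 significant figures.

Mass balance on the solute (V constant): V dC/dt = Q(C_in − C).
So dC/dt = (C_in − C)/τ with τ = V/Q = 941.4/136.7 = 6.88661 min.
Integrating: C(t) = C_in + (C₀ − C_in) e^(−t/τ).
C(4.088) = 3.171 + (0.2420 − 3.171)·e^(−4.088/6.88661) = 3.171 + (-2.92900)·0.552327 = 1.55323 kg/m³.

1.553 kg/m³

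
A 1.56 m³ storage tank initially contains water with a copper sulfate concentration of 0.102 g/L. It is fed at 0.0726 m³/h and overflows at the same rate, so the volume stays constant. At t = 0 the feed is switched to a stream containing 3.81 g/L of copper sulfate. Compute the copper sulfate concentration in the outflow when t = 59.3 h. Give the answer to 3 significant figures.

3.58 g/L

Unsteady species balance (constant V, well mixed): V dC/dt = Q(C_in − C).
Time constant τ = V/Q = 1.56/0.0726 = 21.488 h.
Solution: C(t) = C_in + (C₀ − C_in) e^(−t/τ).
C(59.3) = 3.81 + (0.102 − 3.81)·e^(−59.3/21.488) = 3.81 + (-3.7080)·0.063309 = 3.5753 g/L.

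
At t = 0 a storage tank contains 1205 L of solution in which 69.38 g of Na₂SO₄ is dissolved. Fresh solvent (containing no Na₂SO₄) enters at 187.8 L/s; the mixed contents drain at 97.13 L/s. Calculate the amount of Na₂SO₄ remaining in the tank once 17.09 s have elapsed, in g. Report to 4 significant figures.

28.61 g

Total volume: dV/dt = Q_in − Q_out = 90.6700 L/s, so V(t) = 1205 + 90.6700 t and V(17.09) = 2754.55 L.
Species balance (pure solvent in): dm/dt = −Q_out · m/V(t).
dm/m = −Q_out dt/(V₀ + 90.6700 t); integrating gives ln(m/m₀) = −(Q_out/(Q_in−Q_out)) ln(V/V₀).
m = m₀ (V₀/V)^(Q_out/(Q_in−Q_out)) = 69.38 × (1205/2754.55)^(1.07125) = 28.6146 g.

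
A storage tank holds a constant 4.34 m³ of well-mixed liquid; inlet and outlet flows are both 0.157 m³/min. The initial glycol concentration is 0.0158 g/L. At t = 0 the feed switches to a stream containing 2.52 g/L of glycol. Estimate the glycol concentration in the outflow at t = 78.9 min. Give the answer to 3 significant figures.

Accumulation = in − out for the solute gives V dC/dt = Q(C_in − C).
So dC/dt = (C_in − C)/τ with τ = V/Q = 4.34/0.157 = 27.643 min.
Integrating: C(t) = C_in + (C₀ − C_in) e^(−t/τ).
C(78.9) = 2.52 + (0.0158 − 2.52)·e^(−78.9/27.643) = 2.52 + (-2.5042)·0.057601 = 2.3758 g/L.

2.38 g/L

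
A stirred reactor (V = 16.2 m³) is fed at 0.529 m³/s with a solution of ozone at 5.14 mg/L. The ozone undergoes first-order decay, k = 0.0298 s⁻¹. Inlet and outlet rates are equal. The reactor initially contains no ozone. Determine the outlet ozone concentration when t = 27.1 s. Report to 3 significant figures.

2.19 mg/L

Accumulation = in − out − consumed: V dC/dt = Q C_in − Q C − k V C.
dC/dt = (Q/V) C_in − (Q/V + k) C; effective rate a = Q/V + k = 0.032654 + 0.0298 = 0.062454 s⁻¹.
C_ss = Q C_in/(Q + kV) = 2.6875 mg/L; C(t) = C_ss + (C₀ − C_ss) e^(−a t).
C(27.1) = 2.6875 + (-2.6875)·e^(−0.062454·27.1) = 2.6875 + (-2.6875)·0.18406 = 2.1928 mg/L.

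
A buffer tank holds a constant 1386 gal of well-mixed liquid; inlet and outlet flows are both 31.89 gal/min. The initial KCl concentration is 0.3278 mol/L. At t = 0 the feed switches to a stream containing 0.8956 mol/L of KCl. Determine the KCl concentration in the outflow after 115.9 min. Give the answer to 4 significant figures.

Transient balance on the dissolved component: V dC/dt = Q(C_in − C).
So dC/dt = (C_in − C)/τ with τ = V/Q = 1386/31.89 = 43.4619 min.
Integrating: C(t) = C_in + (C₀ − C_in) e^(−t/τ).
C(115.9) = 0.8956 + (0.3278 − 0.8956)·e^(−115.9/43.4619) = 0.8956 + (-0.567800)·0.0694809 = 0.856149 mol/L.

0.8561 mol/L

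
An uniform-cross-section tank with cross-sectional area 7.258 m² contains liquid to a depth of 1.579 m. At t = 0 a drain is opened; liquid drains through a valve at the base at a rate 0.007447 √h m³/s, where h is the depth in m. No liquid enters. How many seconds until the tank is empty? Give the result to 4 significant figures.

A dh/dt = −Q_out = −0.007447 √h.
Separate and integrate: 2(√h − √h₀) = −(0.007447/A) t.
Set h = 0: 2√h₀ = (0.007447/A) t_empty ⇒ t_empty = 2A√h₀/0.007447.
t_empty = 2·7.258·√1.579/0.007447 = 14.5160·1.25658/0.007447 = 2449.38 s.

2449 s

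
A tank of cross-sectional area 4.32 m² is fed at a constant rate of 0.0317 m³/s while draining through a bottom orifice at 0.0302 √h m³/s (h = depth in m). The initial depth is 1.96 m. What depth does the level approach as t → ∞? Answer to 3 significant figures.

1.10 m

Accumulation of liquid (constant cross-section A): A dh/dt = Q_in − 0.0302 √h. At steady state dh/dt = 0:
Q_in = 0.0302 √h_ss ⇒ √h_ss = 0.0317/0.0302 = 1.0497.
h_ss = 1.0497² = 1.1018 m. (Since h₀ = 1.96 m > h_ss, the level will fall toward this value.)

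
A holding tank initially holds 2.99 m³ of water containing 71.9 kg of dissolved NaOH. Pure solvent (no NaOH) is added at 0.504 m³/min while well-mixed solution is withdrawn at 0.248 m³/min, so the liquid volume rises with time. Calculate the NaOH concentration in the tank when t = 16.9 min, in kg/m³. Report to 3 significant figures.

Let m(t) be the amount of NaOH. Volume: V(t) = V₀ + (Q_in − Q_out) t = 2.99 + 0.25600 t; V(16.9) = 7.3164 m³.
Species balance (pure solvent in): dm/dt = −Q_out · m/V(t).
Separate: dm/m = −Q_out dt/V(t) ⇒ ln(m/m₀) = −(Q_out/(Q_in−Q_out)) ln(V/V₀).
m = m₀ (V₀/V)^(Q_out/(Q_in−Q_out)) = 71.9 × (2.99/7.3164)^(0.96875) = 30.217 kg.
C = m/V = 30.217/7.3164 = 4.1300 kg/m³.

4.13 kg/m³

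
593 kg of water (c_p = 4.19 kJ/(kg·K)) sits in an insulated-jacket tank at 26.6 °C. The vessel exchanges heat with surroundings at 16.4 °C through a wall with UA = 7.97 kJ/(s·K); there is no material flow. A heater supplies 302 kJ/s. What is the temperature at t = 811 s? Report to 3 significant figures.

First-law balance (no shaft work): M c_p dT/dt = −UA(T − T_amb) + Q̇.
dT/dt = (T_ss − T)/τ with T_ss = T_amb + Q̇/UA = 16.4 + 302/7.97 = 54.292 °C, τ = M c_p/UA = 593·4.19/7.97 = 311.75 s.
Integrating: T(t) = T_ss + (T₀ − T_ss) e^(−t/τ).
T(811) = 54.292 + (-27.692)·0.074168 = 52.238 °C.

52.2 °C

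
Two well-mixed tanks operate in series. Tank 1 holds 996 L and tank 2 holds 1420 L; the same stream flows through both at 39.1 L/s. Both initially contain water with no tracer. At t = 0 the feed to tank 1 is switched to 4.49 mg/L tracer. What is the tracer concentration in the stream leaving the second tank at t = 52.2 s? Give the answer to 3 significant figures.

Time constants: τᵢ = Vᵢ/Q for each well-mixed tank.
τ₁ = 996/39.1 = 25.473 s; τ₂ = 1420/39.1 = 36.317 s.
Solving the cascade with C₁(0)=C₂(0)=0 gives C₂(t) = C_in[1 − (τ₁ e^(−t/τ₁) − τ₂ e^(−t/τ₂))/(τ₁ − τ₂)].
At t = 52.2: e^(−t/τ₁) = 0.12884, e^(−t/τ₂) = 0.23756.
C₂ = 4.49·[1 − (25.473·0.12884 − 36.317·0.23756)/(-10.844)] = 4.49·0.50704 = 2.2766 mg/L.

2.28 mg/L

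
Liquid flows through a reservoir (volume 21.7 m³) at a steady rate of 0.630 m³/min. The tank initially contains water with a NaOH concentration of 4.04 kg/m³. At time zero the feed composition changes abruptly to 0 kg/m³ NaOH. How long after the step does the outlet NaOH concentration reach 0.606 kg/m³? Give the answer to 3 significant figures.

Species balance: V dC/dt = Q(C_in − C) ⇒ τ = V/Q = 34.444 min.
C(t) = C_in + (C₀ − C_in) e^(−t/τ). Set C = 0.606 and solve for t:
e^(−t/τ) = (C − C_in)/(C₀ − C_in) = (0.606 − 0)/(4.04 − 0) = 0.15000
t = −τ ln(…) = 34.444 × 1.8971 = 65.345 min.

65.3 min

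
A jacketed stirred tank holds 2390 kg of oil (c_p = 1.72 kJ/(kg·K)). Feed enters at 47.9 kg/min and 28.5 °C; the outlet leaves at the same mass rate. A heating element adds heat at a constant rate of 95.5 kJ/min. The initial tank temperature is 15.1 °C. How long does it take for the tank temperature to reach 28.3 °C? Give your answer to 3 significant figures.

118 min

M c_p dT/dt = ṁ c_p (T_in − T) + Q̇.
τ = M/ṁ = 49.896 min; T_ss = T_in + Q̇/(ṁ c_p) = 29.659 °C.
T(t) = T_ss + (T₀ − T_ss) e^(−t/τ). Set T = 28.3:
e^(−t/τ) = (28.3 − 29.659)/(15.1 − 29.659) = 0.093354
t = −49.896 · ln(0.093354) = 118.32 min.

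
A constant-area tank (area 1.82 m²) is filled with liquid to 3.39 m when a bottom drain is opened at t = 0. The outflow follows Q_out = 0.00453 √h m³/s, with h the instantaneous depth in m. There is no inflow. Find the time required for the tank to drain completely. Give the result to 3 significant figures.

1480 s

Unsteady balance on liquid volume: A dh/dt = −0.00453 √h.
This is separable: 2 d(√h)/dt = −0.00453/A, so √h = √h₀ − (0.00453/(2A)) t.
Set h = 0: 2√h₀ = (0.00453/A) t_empty ⇒ t_empty = 2A√h₀/0.00453.
t_empty = 2·1.82·√3.39/0.00453 = 3.6400·1.8412/0.00453 = 1479.5 s.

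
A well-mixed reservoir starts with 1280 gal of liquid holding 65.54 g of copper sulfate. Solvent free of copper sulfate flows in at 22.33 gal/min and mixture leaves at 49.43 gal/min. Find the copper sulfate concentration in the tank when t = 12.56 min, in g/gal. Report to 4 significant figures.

0.03969 g/gal

Let m(t) be the amount of copper sulfate. Volume: V(t) = V₀ + (Q_in − Q_out) t = 1280 − 27.1000 t; V(12.56) = 939.624 gal.
No copper sulfate enters, so dm/dt = −Q_out · (m/V).
dm/m = −Q_out dt/(V₀ − 27.1000 t); integrating gives ln(m/m₀) = −(Q_out/(Q_in−Q_out)) ln(V/V₀).
m = m₀ (V₀/V)^(Q_out/(Q_in−Q_out)) = 65.54 × (1280/939.624)^(-1.82399) = 37.2929 g.
C = m/V = 37.2929/939.624 = 0.0396891 g/gal.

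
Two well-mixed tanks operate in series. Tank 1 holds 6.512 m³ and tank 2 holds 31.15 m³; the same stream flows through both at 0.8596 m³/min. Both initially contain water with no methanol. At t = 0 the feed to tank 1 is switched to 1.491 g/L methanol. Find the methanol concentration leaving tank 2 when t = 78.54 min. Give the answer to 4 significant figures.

Time constants: τᵢ = Vᵢ/Q for each well-mixed tank.
τ₁ = 6.512/0.8596 = 7.57562 min; τ₂ = 31.15/0.8596 = 36.2378 min.
Solving the cascade with C₁(0)=C₂(0)=0 gives C₂(t) = C_in[1 − (τ₁ e^(−t/τ₁) − τ₂ e^(−t/τ₂))/(τ₁ − τ₂)].
At t = 78.54: e^(−t/τ₁) = 3.14386e-05, e^(−t/τ₂) = 0.114480.
C₂ = 1.491·[1 − (7.57562·3.14386e-05 − 36.2378·0.114480)/(-28.6622)] = 1.491·0.855270 = 1.27521 g/L.

1.275 g/L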